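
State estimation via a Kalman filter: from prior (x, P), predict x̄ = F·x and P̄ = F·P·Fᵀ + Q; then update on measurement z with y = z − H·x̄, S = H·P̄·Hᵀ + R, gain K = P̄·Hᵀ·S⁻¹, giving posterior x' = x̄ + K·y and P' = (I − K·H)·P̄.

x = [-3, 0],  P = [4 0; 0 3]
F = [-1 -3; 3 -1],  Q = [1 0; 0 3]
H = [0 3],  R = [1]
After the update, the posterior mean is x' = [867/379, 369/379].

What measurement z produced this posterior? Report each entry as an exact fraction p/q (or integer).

x̄ = F·x = [3, -9]
P̄ = F·P·Fᵀ + Q = [32 -3; -3 42]
S = H·P̄·Hᵀ + R = [379]
K = P̄·Hᵀ·S⁻¹ = [-9/379; 126/379]
x' − x̄ = [-270/379, 3780/379] = K·y
y = (KᵀK)⁻¹·Kᵀ·(x' − x̄) = [30]
z = y + H·x̄ = [30] + [-27] = [3]

z = [3]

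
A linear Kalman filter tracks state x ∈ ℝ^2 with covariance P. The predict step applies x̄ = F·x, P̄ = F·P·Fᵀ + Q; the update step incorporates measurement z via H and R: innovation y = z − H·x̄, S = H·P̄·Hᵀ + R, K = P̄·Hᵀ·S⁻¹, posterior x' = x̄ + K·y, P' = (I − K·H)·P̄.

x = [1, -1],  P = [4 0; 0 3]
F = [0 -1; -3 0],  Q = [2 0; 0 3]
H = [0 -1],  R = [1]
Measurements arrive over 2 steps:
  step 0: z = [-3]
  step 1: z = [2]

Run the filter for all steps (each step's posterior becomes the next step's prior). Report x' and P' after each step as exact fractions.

step 0: x' = [1, 57/20], P' = [5 0; 0 39/40]
step 1: x' = [-57/20, -99/49], P' = [119/40 0; 0 48/49]

step 0: x̄ = F·x = [1, -3]
step 0: P̄ = F·P·Fᵀ + Q = [5 0; 0 39]
step 0: y = z − H·x̄ = [-6]
step 0: S = H·P̄·Hᵀ + R = [40]
step 0: K = P̄·Hᵀ·S⁻¹ = [0; -39/40]
step 0: x' = x̄ + K·y = [1, 57/20]
step 0: P' = (I − K·H)·P̄ = [5 0; 0 39/40]
step 1: x̄ = F·x = [-57/20, -3]
step 1: P̄ = F·P·Fᵀ + Q = [119/40 0; 0 48]
step 1: y = z − H·x̄ = [-1]
step 1: S = H·P̄·Hᵀ + R = [49]
step 1: K = P̄·Hᵀ·S⁻¹ = [0; -48/49]
step 1: x' = x̄ + K·y = [-57/20, -99/49]
step 1: P' = (I − K·H)·P̄ = [119/40 0; 0 48/49]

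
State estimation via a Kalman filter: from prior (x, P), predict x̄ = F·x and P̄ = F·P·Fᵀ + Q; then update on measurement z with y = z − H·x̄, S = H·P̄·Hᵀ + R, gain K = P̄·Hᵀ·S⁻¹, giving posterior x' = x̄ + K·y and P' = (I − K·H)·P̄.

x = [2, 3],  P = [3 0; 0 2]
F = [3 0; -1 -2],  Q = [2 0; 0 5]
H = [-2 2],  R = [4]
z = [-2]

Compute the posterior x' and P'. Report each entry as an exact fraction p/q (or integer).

x' = [-55/32, -187/64]
P' = [103/16 187/32; 187/32 399/64]

x̄ = F·x = [6, -8]
P̄ = F·P·Fᵀ + Q = [29 -9; -9 16]
y = z − H·x̄ = [26]
S = H·P̄·Hᵀ + R = [256]
K = P̄·Hᵀ·S⁻¹ = [-19/64; 25/128]
x' = x̄ + K·y = [-55/32, -187/64]
P' = (I − K·H)·P̄ = [103/16 187/32; 187/32 399/64]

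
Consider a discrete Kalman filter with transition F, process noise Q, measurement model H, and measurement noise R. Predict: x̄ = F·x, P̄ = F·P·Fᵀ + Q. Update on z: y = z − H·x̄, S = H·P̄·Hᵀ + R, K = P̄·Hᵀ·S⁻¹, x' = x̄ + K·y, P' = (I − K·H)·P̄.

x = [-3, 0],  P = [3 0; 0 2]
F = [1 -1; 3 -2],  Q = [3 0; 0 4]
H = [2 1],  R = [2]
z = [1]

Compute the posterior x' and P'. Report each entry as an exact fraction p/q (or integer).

x̄ = F·x = [-3, -9]
P̄ = F·P·Fᵀ + Q = [8 13; 13 39]
y = z − H·x̄ = [16]
S = H·P̄·Hᵀ + R = [125]
K = P̄·Hᵀ·S⁻¹ = [29/125; 13/25]
x' = x̄ + K·y = [89/125, -17/25]
P' = (I − K·H)·P̄ = [159/125 -52/25; -52/25 26/5]

x' = [89/125, -17/25]
P' = [159/125 -52/25; -52/25 26/5]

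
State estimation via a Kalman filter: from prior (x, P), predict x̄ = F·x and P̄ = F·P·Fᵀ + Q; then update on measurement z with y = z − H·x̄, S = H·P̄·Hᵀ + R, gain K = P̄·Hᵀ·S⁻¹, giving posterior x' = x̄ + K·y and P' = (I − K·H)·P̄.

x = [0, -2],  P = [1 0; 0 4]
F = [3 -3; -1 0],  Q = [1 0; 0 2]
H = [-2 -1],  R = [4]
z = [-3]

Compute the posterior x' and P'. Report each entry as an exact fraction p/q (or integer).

x̄ = F·x = [6, 0]
P̄ = F·P·Fᵀ + Q = [46 -3; -3 3]
y = z − H·x̄ = [9]
S = H·P̄·Hᵀ + R = [179]
K = P̄·Hᵀ·S⁻¹ = [-89/179; 3/179]
x' = x̄ + K·y = [273/179, 27/179]
P' = (I − K·H)·P̄ = [313/179 -270/179; -270/179 528/179]

x' = [273/179, 27/179]
P' = [313/179 -270/179; -270/179 528/179]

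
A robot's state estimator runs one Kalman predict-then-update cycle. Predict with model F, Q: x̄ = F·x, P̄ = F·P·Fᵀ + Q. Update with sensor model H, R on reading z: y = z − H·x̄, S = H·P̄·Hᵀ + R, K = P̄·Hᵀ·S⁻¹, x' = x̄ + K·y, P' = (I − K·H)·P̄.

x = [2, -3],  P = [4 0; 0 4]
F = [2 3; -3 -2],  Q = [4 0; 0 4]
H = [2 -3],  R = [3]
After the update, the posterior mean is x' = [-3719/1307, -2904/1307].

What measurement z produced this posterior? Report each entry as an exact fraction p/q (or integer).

z = [1]

x̄ = F·x = [-5, 0]
P̄ = F·P·Fᵀ + Q = [56 -48; -48 56]
S = H·P̄·Hᵀ + R = [1307]
K = P̄·Hᵀ·S⁻¹ = [256/1307; -264/1307]
x' − x̄ = [2816/1307, -2904/1307] = K·y
y = (KᵀK)⁻¹·Kᵀ·(x' − x̄) = [11]
z = y + H·x̄ = [11] + [-10] = [1]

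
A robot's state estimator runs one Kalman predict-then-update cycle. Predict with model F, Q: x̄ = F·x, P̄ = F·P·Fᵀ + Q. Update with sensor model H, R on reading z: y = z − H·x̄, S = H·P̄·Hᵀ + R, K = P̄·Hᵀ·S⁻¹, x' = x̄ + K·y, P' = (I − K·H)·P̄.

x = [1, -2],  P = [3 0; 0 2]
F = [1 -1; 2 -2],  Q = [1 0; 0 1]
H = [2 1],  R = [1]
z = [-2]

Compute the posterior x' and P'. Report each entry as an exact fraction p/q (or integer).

x̄ = F·x = [3, 6]
P̄ = F·P·Fᵀ + Q = [6 10; 10 21]
y = z − H·x̄ = [-14]
S = H·P̄·Hᵀ + R = [86]
K = P̄·Hᵀ·S⁻¹ = [11/43; 41/86]
x' = x̄ + K·y = [-25/43, -29/43]
P' = (I − K·H)·P̄ = [16/43 -21/43; -21/43 125/86]

x' = [-25/43, -29/43]
P' = [16/43 -21/43; -21/43 125/86]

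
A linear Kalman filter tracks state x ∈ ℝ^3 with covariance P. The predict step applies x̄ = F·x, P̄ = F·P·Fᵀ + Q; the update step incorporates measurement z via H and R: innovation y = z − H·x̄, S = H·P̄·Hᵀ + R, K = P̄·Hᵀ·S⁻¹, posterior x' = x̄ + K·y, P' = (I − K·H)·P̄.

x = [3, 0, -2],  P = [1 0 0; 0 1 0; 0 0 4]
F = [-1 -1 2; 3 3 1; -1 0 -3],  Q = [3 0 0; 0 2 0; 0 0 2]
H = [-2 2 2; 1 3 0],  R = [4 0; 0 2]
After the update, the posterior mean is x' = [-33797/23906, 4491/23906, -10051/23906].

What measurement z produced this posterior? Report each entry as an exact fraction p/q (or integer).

x̄ = F·x = [-7, 7, 3]
P̄ = F·P·Fᵀ + Q = [21 2 -23; 2 24 -15; -23 -15 39]
S = H·P̄·Hᵀ + R = [388 -42; -42 251]
K = P̄·Hᵀ·S⁻¹ = [-9975/47812 1737/23906; 3311/47812 7325/23906; 10369/47812 -5609/23906]
x' − x̄ = [133545/23906, -162851/23906, -81769/23906] = K·y
y = (KᵀK)⁻¹·Kᵀ·(x' − x̄) = [-32, -15]
z = y + H·x̄ = [-32, -15] + [34, 14] = [2, -1]

z = [2, -1]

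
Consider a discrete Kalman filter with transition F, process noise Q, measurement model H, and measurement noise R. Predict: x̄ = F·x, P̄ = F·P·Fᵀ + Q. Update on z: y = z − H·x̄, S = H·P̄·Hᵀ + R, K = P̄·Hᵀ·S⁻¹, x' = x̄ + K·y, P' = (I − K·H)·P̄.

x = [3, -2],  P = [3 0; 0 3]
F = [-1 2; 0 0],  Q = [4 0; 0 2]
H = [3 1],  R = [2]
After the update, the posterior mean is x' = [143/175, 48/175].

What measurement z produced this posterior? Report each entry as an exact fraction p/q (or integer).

z = [3]

x̄ = F·x = [-7, 0]
P̄ = F·P·Fᵀ + Q = [19 0; 0 2]
S = H·P̄·Hᵀ + R = [175]
K = P̄·Hᵀ·S⁻¹ = [57/175; 2/175]
x' − x̄ = [1368/175, 48/175] = K·y
y = (KᵀK)⁻¹·Kᵀ·(x' − x̄) = [24]
z = y + H·x̄ = [24] + [-21] = [3]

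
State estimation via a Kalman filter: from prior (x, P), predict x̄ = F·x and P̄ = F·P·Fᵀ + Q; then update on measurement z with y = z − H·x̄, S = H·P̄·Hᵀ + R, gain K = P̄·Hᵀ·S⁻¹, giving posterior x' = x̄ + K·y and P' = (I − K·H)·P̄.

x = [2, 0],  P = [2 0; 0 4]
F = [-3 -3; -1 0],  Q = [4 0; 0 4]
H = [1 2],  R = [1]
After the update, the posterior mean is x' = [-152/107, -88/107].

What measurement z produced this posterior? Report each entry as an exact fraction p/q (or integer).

x̄ = F·x = [-6, -2]
P̄ = F·P·Fᵀ + Q = [58 6; 6 6]
S = H·P̄·Hᵀ + R = [107]
K = P̄·Hᵀ·S⁻¹ = [70/107; 18/107]
x' − x̄ = [490/107, 126/107] = K·y
y = (KᵀK)⁻¹·Kᵀ·(x' − x̄) = [7]
z = y + H·x̄ = [7] + [-10] = [-3]

z = [-3]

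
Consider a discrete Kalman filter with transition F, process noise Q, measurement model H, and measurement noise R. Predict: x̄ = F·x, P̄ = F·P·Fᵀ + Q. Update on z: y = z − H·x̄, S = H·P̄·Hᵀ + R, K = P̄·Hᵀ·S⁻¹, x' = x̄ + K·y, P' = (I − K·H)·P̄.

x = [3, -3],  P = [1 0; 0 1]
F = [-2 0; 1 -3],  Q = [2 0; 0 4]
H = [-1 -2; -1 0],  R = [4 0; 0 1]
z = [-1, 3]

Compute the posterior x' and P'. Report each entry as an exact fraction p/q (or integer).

x' = [-707/201, 193/67]
P' = [172/201 -28/67; -28/67 76/67]

x̄ = F·x = [-6, 12]
P̄ = F·P·Fᵀ + Q = [6 -2; -2 14]
y = z − H·x̄ = [17, -3]
S = H·P̄·Hᵀ + R = [58 2; 2 7]
K = P̄·Hᵀ·S⁻¹ = [-1/201 -172/201; -31/67 28/67]
x' = x̄ + K·y = [-707/201, 193/67]
P' = (I − K·H)·P̄ = [172/201 -28/67; -28/67 76/67]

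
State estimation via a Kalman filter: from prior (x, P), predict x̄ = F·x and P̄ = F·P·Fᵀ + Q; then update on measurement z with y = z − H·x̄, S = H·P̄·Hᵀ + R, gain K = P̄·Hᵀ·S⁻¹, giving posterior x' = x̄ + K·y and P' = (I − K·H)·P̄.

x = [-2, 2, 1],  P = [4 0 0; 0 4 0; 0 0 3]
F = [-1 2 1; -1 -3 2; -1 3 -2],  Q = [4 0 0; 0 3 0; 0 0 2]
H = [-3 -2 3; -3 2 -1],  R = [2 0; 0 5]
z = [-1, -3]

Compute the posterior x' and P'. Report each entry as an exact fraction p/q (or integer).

x' = [683117/525041, 637622/525041, 922886/525041]
P' = [427068/525041 827762/525041 933150/525041; 827762/525041 2649815/525041 2542644/525041; 933150/525041 2542644/525041 2664278/525041]

x̄ = F·x = [7, -2, 6]
P̄ = F·P·Fᵀ + Q = [27 -14 22; -14 55 -44; 22 -44 54]
y = z − H·x̄ = [-2, 28]
S = H·P̄·Hᵀ + R = [915 -623; -623 998]
K = P̄·Hᵀ·S⁻¹ = [-68639/525041 -111766/525041; -77492/525041 54740/525041; 54048/525041 -75688/525041]
x' = x̄ + K·y = [683117/525041, 637622/525041, 922886/525041]
P' = (I − K·H)·P̄ = [427068/525041 827762/525041 933150/525041; 827762/525041 2649815/525041 2542644/525041; 933150/525041 2542644/525041 2664278/525041]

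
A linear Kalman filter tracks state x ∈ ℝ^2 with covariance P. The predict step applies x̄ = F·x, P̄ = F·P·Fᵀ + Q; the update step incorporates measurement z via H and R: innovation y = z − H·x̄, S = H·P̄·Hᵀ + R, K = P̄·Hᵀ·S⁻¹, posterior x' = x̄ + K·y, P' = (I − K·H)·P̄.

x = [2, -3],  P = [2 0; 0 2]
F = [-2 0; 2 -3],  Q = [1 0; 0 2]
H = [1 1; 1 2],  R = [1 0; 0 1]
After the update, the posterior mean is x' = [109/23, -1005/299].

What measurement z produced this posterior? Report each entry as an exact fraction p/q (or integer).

z = [3, -3]

x̄ = F·x = [-4, 13]
P̄ = F·P·Fᵀ + Q = [9 -8; -8 28]
S = H·P̄·Hᵀ + R = [22 41; 41 90]
K = P̄·Hᵀ·S⁻¹ = [29/23 -15/23; -168/299 236/299]
x' − x̄ = [201/23, -4892/299] = K·y
y = (KᵀK)⁻¹·Kᵀ·(x' − x̄) = [-6, -25]
z = y + H·x̄ = [-6, -25] + [9, 22] = [3, -3]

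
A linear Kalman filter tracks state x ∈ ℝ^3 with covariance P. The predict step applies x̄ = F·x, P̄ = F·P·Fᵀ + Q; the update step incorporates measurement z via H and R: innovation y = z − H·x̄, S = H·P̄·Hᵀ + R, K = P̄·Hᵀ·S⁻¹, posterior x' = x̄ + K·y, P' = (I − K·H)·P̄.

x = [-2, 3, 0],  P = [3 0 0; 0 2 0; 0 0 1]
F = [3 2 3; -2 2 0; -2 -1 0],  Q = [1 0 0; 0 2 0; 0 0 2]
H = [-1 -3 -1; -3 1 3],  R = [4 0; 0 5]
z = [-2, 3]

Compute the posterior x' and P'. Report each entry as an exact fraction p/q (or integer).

x' = [-204261/204239, 275906/204239, -95259/204239]
P' = [332594/204239 -190102/204239 324788/204239; -190102/204239 226138/204239 -254088/204239; 324788/204239 -254088/204239 447404/204239]

x̄ = F·x = [0, 10, 1]
P̄ = F·P·Fᵀ + Q = [45 -10 -22; -10 22 8; -22 8 16]
y = z − H·x̄ = [29, -10]
S = H·P̄·Hᵀ + R = [207 -139; -139 1080]
K = P̄·Hᵀ·S⁻¹ = [-21769/204239 -42704/204239; -58556/204239 6836/204239; -2482/204239 22752/204239]
x' = x̄ + K·y = [-204261/204239, 275906/204239, -95259/204239]
P' = (I − K·H)·P̄ = [332594/204239 -190102/204239 324788/204239; -190102/204239 226138/204239 -254088/204239; 324788/204239 -254088/204239 447404/204239]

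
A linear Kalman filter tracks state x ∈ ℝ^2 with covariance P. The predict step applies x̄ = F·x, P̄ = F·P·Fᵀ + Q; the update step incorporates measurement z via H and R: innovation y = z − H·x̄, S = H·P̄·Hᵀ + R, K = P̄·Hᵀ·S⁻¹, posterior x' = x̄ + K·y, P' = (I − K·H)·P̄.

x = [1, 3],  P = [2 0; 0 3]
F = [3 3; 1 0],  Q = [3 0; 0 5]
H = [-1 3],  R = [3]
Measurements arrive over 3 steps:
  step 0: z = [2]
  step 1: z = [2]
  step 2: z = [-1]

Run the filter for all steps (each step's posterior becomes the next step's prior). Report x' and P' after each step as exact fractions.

step 0: x̄ = F·x = [12, 1]
step 0: P̄ = F·P·Fᵀ + Q = [48 6; 6 7]
step 0: y = z − H·x̄ = [11]
step 0: S = H·P̄·Hᵀ + R = [78]
step 0: K = P̄·Hᵀ·S⁻¹ = [-5/13; 5/26]
step 0: x' = x̄ + K·y = [101/13, 81/26]
step 0: P' = (I − K·H)·P̄ = [474/13 153/13; 153/13 107/26]
step 1: x̄ = F·x = [849/26, 101/13]
step 1: P̄ = F·P·Fᵀ + Q = [15081/26 1881/13; 1881/13 539/13]
step 1: y = z − H·x̄ = [295/26]
step 1: S = H·P̄·Hᵀ + R = [2289/26]
step 1: K = P̄·Hᵀ·S⁻¹ = [-1265/763; -176/763]
step 1: x' = x̄ + K·y = [10562/763, 3931/763]
step 1: P' = (I − K·H)·P̄ = [257928/763 84711/763; 84711/763 28061/763]
step 2: x̄ = F·x = [43479/763, 10562/763]
step 2: P̄ = F·P·Fᵀ + Q = [4100988/763 1027917/763; 1027917/763 261743/763]
step 2: y = z − H·x̄ = [11030/763]
step 2: S = H·P̄·Hᵀ + R = [291462/763]
step 2: K = P̄·Hᵀ·S⁻¹ = [-339079/97154; -40448/48577]
step 2: x' = x̄ + K·y = [317246/48577, 87718/48577]
step 2: P' = (I − K·H)·P̄ = [70122783/97154 11517591/48577; 11517591/48577 3798749/48577]

step 0: x' = [101/13, 81/26], P' = [474/13 153/13; 153/13 107/26]
step 1: x' = [10562/763, 3931/763], P' = [257928/763 84711/763; 84711/763 28061/763]
step 2: x' = [317246/48577, 87718/48577], P' = [70122783/97154 11517591/48577; 11517591/48577 3798749/48577]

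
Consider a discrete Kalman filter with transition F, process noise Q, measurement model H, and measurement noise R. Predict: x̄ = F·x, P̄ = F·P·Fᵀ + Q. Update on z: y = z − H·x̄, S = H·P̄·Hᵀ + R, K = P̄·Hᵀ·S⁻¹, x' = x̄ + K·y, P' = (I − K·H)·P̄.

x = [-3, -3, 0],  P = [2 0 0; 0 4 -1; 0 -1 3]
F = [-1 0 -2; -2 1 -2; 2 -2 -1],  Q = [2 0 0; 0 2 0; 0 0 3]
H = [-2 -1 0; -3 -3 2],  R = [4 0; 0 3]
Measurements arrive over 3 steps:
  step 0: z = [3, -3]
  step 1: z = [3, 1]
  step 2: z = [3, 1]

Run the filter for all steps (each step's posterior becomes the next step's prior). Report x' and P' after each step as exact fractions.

step 0: x' = [-4653/4721, -477/4721, -14268/4721], P' = [4966/4721 -2760/4721 3579/4721; -2760/4721 21980/14163 5928/4721; 3579/4721 5928/4721 33519/9442]
step 1: x' = [-104482453/98464813, -19388061/98464813, -133695568/98464813], P' = [104143178/98464813 -54756704/98464813 79684473/98464813; -54756704/98464813 151698296/98464813 126880047/98464813; 79684473/98464813 126880047/98464813 1451283141/393859252]
step 2: x' = [-3156320254073/2802374051101, -1064035632729/2802374051101, -4899339695611/2802374051101], P' = [2962971405726/2802374051101 -1557498686008/2802374051101 2266789755909/2802374051101; -1557498686008/2802374051101 4319482539900/2802374051101 3615400564308/2802374051101; 2266789755909/2802374051101 3615400564308/2802374051101 20657655650157/5604748102202]

step 0: x̄ = F·x = [3, 3, 0]
step 0: P̄ = F·P·Fᵀ + Q = [16 18 -2; 18 30 -13; -2 -13 26]
step 0: y = z − H·x̄ = [12, 15]
step 0: S = H·P̄·Hᵀ + R = [170 382; 382 1025]
step 0: K = P̄·Hᵀ·S⁻¹ = [-1793/4721 180/4721; -1355/14163 -1844/14163; -6543/9442 1666/4721]
step 0: x' = x̄ + K·y = [-4653/4721, -477/4721, -14268/4721]
step 0: P' = (I − K·H)·P̄ = [4966/4721 -2760/4721 3579/4721; -2760/4721 21980/14163 5928/4721; 3579/4721 5928/4721 33519/9442]
step 1: x̄ = F·x = [33189/4721, 37365/4721, 5916/4721]
step 1: P̄ = F·P·Fᵀ + Q = [95762/4721 89348/4721 31042/4721; 89348/4721 358892/14163 -20797/14163; 31042/4721 -20797/14163 669415/28326]
step 1: y = z − H·x̄ = [117906/4721, 204551/4721]
step 1: S = H·P̄·Hᵀ + R = [2636864/14163 4881878/14163; 4881878/14163 11153765/14163]
step 1: K = P̄·Hᵀ·S⁻¹ = [-38382413/98464813 3736508/98464813; -10546222/98464813 -12354894/98464813; -286248993/393859252 70632007/196929626]
step 1: x' = x̄ + K·y = [-104482453/98464813, -19388061/98464813, -133695568/98464813]
step 1: P' = (I − K·H)·P̄ = [104143178/98464813 -54756704/98464813 79684473/98464813; -54756704/98464813 151698296/98464813 126880047/98464813; 79684473/98464813 126880047/98464813 1451283141/393859252]
step 2: x̄ = F·x = [371873589/98464813, 456967981/98464813, -36493216/98464813]
step 2: P̄ = F·P·Fᵀ + Q = [2071093837/98464813 1938672945/98464813 1352617151/196929626; 1938672945/98464813 2565466187/98464813 -203193525/196929626; 1352617151/196929626 -203193525/196929626 9233668193/393859252]
step 2: y = z − H·x̄ = [1496109598/98464813, 2657975955/98464813]
step 2: S = H·P̄·Hᵀ + R = [18998392567/98464813 35068977311/98464813; 35068977311/98464813 79257674102/98464813]
step 2: K = P̄·Hᵀ·S⁻¹ = [-1092111031361/2802374051101 105720450888/2802374051101; -301121291971/2802374051101 -351716811020/2802374051101; -4074490038063/5604748102202 1003694896502/2802374051101]
step 2: x' = x̄ + K·y = [-3156320254073/2802374051101, -1064035632729/2802374051101, -4899339695611/2802374051101]
step 2: P' = (I − K·H)·P̄ = [2962971405726/2802374051101 -1557498686008/2802374051101 2266789755909/2802374051101; -1557498686008/2802374051101 4319482539900/2802374051101 3615400564308/2802374051101; 2266789755909/2802374051101 3615400564308/2802374051101 20657655650157/5604748102202]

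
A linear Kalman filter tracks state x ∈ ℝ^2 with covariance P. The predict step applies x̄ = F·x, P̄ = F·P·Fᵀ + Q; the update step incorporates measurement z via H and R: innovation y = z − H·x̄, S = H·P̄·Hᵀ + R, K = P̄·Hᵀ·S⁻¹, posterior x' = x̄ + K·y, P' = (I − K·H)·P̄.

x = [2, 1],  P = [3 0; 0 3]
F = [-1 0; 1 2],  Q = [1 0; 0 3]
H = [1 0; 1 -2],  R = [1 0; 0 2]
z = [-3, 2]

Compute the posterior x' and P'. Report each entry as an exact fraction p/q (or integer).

x' = [-12/5, -2]
P' = [26/35 12/35; 12/35 9/14]

x̄ = F·x = [-2, 4]
P̄ = F·P·Fᵀ + Q = [4 -3; -3 18]
y = z − H·x̄ = [-1, 12]
S = H·P̄·Hᵀ + R = [5 10; 10 90]
K = P̄·Hᵀ·S⁻¹ = [26/35 1/35; 12/35 -33/70]
x' = x̄ + K·y = [-12/5, -2]
P' = (I − K·H)·P̄ = [26/35 12/35; 12/35 9/14]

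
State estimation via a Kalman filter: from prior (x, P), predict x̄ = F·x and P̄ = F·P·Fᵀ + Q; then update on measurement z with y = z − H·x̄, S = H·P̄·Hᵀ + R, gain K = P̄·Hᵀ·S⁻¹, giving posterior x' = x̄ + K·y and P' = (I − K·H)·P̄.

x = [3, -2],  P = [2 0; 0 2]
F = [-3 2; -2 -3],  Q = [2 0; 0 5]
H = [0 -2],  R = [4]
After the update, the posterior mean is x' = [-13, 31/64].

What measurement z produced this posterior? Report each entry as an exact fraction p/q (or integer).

x̄ = F·x = [-13, 0]
P̄ = F·P·Fᵀ + Q = [28 0; 0 31]
S = H·P̄·Hᵀ + R = [128]
K = P̄·Hᵀ·S⁻¹ = [0; -31/64]
x' − x̄ = [0, 31/64] = K·y
y = (KᵀK)⁻¹·Kᵀ·(x' − x̄) = [-1]
z = y + H·x̄ = [-1] + [0] = [-1]

z = [-1]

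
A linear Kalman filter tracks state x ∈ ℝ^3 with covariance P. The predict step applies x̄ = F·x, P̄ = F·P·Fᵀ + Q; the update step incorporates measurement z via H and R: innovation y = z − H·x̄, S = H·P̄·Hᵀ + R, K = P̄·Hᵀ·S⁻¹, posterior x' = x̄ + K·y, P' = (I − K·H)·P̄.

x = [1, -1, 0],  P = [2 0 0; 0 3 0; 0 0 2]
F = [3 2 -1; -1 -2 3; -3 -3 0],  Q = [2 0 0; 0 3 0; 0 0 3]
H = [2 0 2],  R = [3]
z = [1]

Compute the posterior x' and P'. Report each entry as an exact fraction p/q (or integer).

x̄ = F·x = [1, 1, 0]
P̄ = F·P·Fᵀ + Q = [34 -24 -36; -24 35 24; -36 24 48]
y = z − H·x̄ = [-1]
S = H·P̄·Hᵀ + R = [43]
K = P̄·Hᵀ·S⁻¹ = [-4/43; 0; 24/43]
x' = x̄ + K·y = [47/43, 1, -24/43]
P' = (I − K·H)·P̄ = [1446/43 -24 -1452/43; -24 35 24; -1452/43 24 1488/43]

x' = [47/43, 1, -24/43]
P' = [1446/43 -24 -1452/43; -24 35 24; -1452/43 24 1488/43]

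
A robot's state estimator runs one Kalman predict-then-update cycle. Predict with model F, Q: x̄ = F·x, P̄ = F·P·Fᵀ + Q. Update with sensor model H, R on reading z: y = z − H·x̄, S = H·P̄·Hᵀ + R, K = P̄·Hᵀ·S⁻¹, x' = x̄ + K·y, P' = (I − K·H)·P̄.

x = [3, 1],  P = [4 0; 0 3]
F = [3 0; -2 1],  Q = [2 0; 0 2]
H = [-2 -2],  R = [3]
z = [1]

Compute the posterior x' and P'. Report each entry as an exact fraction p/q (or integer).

x' = [171/47, -181/47]
P' = [1002/47 -960/47; -960/47 951/47]

x̄ = F·x = [9, -5]
P̄ = F·P·Fᵀ + Q = [38 -24; -24 21]
y = z − H·x̄ = [9]
S = H·P̄·Hᵀ + R = [47]
K = P̄·Hᵀ·S⁻¹ = [-28/47; 6/47]
x' = x̄ + K·y = [171/47, -181/47]
P' = (I − K·H)·P̄ = [1002/47 -960/47; -960/47 951/47]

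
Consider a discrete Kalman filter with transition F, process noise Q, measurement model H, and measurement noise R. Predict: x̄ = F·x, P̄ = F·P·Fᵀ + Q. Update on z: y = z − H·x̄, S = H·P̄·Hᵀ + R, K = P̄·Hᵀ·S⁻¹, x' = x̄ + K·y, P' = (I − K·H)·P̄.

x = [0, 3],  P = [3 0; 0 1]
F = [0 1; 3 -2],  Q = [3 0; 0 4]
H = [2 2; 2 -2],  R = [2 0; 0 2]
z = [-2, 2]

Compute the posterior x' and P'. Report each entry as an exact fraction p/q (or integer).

x' = [383/2333, -2394/2333]
P' = [548/2333 -2/2333; -2/2333 579/2333]

x̄ = F·x = [3, -6]
P̄ = F·P·Fᵀ + Q = [4 -2; -2 35]
y = z − H·x̄ = [4, -16]
S = H·P̄·Hᵀ + R = [142 -124; -124 174]
K = P̄·Hᵀ·S⁻¹ = [546/2333 550/2333; 577/2333 -581/2333]
x' = x̄ + K·y = [383/2333, -2394/2333]
P' = (I − K·H)·P̄ = [548/2333 -2/2333; -2/2333 579/2333]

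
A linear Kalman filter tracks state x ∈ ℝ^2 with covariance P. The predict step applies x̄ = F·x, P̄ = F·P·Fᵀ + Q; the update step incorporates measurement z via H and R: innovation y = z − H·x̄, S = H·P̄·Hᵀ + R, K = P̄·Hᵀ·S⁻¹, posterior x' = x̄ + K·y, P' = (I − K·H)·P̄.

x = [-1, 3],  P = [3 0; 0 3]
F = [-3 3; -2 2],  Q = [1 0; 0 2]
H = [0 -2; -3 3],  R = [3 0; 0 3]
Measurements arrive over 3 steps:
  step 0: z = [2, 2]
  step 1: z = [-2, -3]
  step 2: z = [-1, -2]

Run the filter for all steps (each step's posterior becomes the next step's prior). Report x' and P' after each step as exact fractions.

step 0: x' = [-1259/898, -365/449], P' = [1907/1796 657/898; 657/898 321/449]
step 1: x' = [179813/91353, 91814/91353], P' = [25367/30451 17104/30451; 17104/30451 17926/30451]
step 2: x' = [114011/501503, -87250/501503], P' = [414076/501503 278942/501503; 278942/501503 293186/501503]

step 0: x̄ = F·x = [12, 8]
step 0: P̄ = F·P·Fᵀ + Q = [55 36; 36 26]
step 0: y = z − H·x̄ = [18, 14]
step 0: S = H·P̄·Hᵀ + R = [107 60; 60 84]
step 0: K = P̄·Hᵀ·S⁻¹ = [-219/449 -593/1796; -214/449 -15/898]
step 0: x' = x̄ + K·y = [-1259/898, -365/449]
step 0: P' = (I − K·H)·P̄ = [1907/1796 657/898; 657/898 321/449]
step 1: x̄ = F·x = [1587/898, 529/449]
step 1: P̄ = F·P·Fᵀ + Q = [6863/1796 1689/898; 1689/898 1461/449]
step 1: y = z − H·x̄ = [160/449, -1107/898]
step 1: S = H·P̄·Hᵀ + R = [7191/449 -3699/449; -3699/449 58947/1796]
step 1: K = P̄·Hᵀ·S⁻¹ = [-34208/91353 -8263/30451; -35852/91353 822/30451]
step 1: x' = x̄ + K·y = [179813/91353, 91814/91353]
step 1: P' = (I − K·H)·P̄ = [25367/30451 17104/30451; 17104/30451 17926/30451]
step 2: x̄ = F·x = [-87999/30451, -58666/30451]
step 2: P̄ = F·P·Fᵀ + Q = [112216/30451 54510/30451; 54510/30451 97242/30451]
step 2: y = z − H·x̄ = [-147783/30451, -148901/30451]
step 2: S = H·P̄·Hᵀ + R = [480321/30451 -256392/30451; -256392/30451 995295/30451]
step 2: K = P̄·Hᵀ·S⁻¹ = [-557884/1504509 -135134/501503; -586372/1504509 14244/501503]
step 2: x' = x̄ + K·y = [114011/501503, -87250/501503]
step 2: P' = (I − K·H)·P̄ = [414076/501503 278942/501503; 278942/501503 293186/501503]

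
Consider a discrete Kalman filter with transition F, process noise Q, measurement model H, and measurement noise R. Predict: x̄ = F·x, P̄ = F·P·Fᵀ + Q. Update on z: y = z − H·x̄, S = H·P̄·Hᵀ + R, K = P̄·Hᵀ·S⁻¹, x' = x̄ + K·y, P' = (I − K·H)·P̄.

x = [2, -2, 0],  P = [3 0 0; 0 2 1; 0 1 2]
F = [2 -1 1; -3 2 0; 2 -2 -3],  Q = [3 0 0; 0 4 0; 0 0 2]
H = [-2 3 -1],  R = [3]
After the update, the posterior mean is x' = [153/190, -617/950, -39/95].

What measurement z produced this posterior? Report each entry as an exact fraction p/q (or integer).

z = [-3]

x̄ = F·x = [6, -10, 8]
P̄ = F·P·Fᵀ + Q = [17 -20 11; -20 39 -32; 11 -32 52]
S = H·P̄·Hᵀ + R = [950]
K = P̄·Hᵀ·S⁻¹ = [-21/190; 189/950; -17/95]
x' − x̄ = [-987/190, 8883/950, -799/95] = K·y
y = (KᵀK)⁻¹·Kᵀ·(x' − x̄) = [47]
z = y + H·x̄ = [47] + [-50] = [-3]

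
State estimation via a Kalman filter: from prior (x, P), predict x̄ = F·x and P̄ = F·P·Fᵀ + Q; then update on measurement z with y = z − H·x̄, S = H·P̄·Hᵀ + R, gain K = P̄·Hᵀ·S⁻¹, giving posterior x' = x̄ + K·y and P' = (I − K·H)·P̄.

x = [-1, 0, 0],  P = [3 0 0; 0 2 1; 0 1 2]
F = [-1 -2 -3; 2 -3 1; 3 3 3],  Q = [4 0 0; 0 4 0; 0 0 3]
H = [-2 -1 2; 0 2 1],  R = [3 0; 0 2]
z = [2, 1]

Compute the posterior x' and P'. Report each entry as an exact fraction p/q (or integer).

x' = [-921/1327, 21362/86255, 36963/86255]
P' = [4420/1327 -1619/1327 3210/1327; -1619/1327 75722/86255 -82632/86255; 3210/1327 -82632/86255 198132/86255]

x̄ = F·x = [1, -2, -3]
P̄ = F·P·Fᵀ + Q = [45 7 -54; 7 30 0; -54 0 84]
y = z − H·x̄ = [8, 8]
S = H·P̄·Hᵀ + R = [1009 188; 188 206]
K = P̄·Hᵀ·S⁻¹ = [-267/1327 -14/1327; -10172/86255 34406/86255; 20532/86255 16434/86255]
x' = x̄ + K·y = [-921/1327, 21362/86255, 36963/86255]
P' = (I − K·H)·P̄ = [4420/1327 -1619/1327 3210/1327; -1619/1327 75722/86255 -82632/86255; 3210/1327 -82632/86255 198132/86255]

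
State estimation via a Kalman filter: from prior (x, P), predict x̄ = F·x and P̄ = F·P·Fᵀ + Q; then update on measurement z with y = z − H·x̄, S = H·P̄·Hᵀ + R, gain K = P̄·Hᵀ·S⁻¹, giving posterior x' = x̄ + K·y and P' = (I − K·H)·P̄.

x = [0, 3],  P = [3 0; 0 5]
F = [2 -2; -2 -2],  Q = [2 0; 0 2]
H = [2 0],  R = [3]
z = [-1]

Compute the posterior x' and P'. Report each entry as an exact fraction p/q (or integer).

x' = [-86/139, -658/139]
P' = [102/139 24/139; 24/139 4470/139]

x̄ = F·x = [-6, -6]
P̄ = F·P·Fᵀ + Q = [34 8; 8 34]
y = z − H·x̄ = [11]
S = H·P̄·Hᵀ + R = [139]
K = P̄·Hᵀ·S⁻¹ = [68/139; 16/139]
x' = x̄ + K·y = [-86/139, -658/139]
P' = (I − K·H)·P̄ = [102/139 24/139; 24/139 4470/139]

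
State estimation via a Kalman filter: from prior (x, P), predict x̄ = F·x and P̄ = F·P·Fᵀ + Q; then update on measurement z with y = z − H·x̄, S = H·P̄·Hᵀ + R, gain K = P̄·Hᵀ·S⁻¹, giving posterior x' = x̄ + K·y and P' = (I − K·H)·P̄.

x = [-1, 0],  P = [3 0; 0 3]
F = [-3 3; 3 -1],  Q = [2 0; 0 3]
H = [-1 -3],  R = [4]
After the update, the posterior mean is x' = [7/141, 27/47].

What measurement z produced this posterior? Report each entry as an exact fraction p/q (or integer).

x̄ = F·x = [3, -3]
P̄ = F·P·Fᵀ + Q = [56 -36; -36 33]
S = H·P̄·Hᵀ + R = [141]
K = P̄·Hᵀ·S⁻¹ = [52/141; -21/47]
x' − x̄ = [-416/141, 168/47] = K·y
y = (KᵀK)⁻¹·Kᵀ·(x' − x̄) = [-8]
z = y + H·x̄ = [-8] + [6] = [-2]

z = [-2]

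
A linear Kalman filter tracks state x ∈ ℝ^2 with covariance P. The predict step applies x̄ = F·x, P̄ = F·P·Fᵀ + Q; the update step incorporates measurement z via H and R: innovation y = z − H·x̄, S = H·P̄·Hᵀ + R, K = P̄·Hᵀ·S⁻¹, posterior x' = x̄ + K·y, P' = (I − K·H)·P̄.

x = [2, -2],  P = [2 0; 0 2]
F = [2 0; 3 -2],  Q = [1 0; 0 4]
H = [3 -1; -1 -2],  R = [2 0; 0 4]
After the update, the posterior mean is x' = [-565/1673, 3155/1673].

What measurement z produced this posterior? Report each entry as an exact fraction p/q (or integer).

z = [-3, -3]

x̄ = F·x = [4, 10]
P̄ = F·P·Fᵀ + Q = [9 12; 12 30]
S = H·P̄·Hᵀ + R = [41 -27; -27 181]
K = P̄·Hᵀ·S⁻¹ = [456/1673 -237/1673; -429/3346 -1395/3346]
x' − x̄ = [-7257/1673, -13575/1673] = K·y
y = (KᵀK)⁻¹·Kᵀ·(x' − x̄) = [-5, 21]
z = y + H·x̄ = [-5, 21] + [2, -24] = [-3, -3]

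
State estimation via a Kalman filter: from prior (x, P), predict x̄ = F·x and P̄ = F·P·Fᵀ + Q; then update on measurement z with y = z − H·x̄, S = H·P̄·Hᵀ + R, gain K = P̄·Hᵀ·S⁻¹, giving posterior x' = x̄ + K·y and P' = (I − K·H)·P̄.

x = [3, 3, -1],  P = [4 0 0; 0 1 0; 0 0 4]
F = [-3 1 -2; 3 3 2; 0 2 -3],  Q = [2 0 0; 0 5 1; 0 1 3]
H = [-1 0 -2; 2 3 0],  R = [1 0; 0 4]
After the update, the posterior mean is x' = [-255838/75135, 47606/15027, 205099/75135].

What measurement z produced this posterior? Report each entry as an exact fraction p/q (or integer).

z = [-2, 2]

x̄ = F·x = [-4, 16, 9]
P̄ = F·P·Fᵀ + Q = [55 -49 26; -49 66 -17; 26 -17 43]
S = H·P̄·Hᵀ + R = [332 35; 35 230]
K = P̄·Hᵀ·S⁻¹ = [-4663/15027 -8539/75135; 3118/15027 6059/15027; -5159/15027 4252/75135]
x' − x̄ = [44702/75135, -192826/15027, -471116/75135] = K·y
y = (KᵀK)⁻¹·Kᵀ·(x' − x̄) = [12, -38]
z = y + H·x̄ = [12, -38] + [-14, 40] = [-2, 2]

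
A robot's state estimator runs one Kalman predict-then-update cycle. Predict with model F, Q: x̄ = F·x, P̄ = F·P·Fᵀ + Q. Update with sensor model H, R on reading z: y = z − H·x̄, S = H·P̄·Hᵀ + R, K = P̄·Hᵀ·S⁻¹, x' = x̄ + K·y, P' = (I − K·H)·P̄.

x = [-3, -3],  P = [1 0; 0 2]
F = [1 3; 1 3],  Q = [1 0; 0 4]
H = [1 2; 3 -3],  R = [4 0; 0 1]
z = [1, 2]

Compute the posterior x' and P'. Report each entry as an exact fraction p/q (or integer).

x' = [3943/8391, -1264/8391]
P' = [4040/8391 3442/8391; 3442/8391 3755/8391]

x̄ = F·x = [-12, -12]
P̄ = F·P·Fᵀ + Q = [20 19; 19 23]
y = z − H·x̄ = [37, 2]
S = H·P̄·Hᵀ + R = [192 -21; -21 46]
K = P̄·Hᵀ·S⁻¹ = [2731/8391 598/2797; 2738/8391 -313/2797]
x' = x̄ + K·y = [3943/8391, -1264/8391]
P' = (I − K·H)·P̄ = [4040/8391 3442/8391; 3442/8391 3755/8391]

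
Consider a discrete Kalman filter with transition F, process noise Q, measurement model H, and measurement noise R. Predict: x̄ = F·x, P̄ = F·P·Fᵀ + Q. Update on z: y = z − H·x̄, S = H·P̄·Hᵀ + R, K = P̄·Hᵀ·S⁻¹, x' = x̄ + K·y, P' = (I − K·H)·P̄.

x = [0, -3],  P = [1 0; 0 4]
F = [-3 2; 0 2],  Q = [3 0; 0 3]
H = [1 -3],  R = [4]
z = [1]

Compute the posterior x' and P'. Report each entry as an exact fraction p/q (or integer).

x̄ = F·x = [-6, -6]
P̄ = F·P·Fᵀ + Q = [28 16; 16 19]
y = z − H·x̄ = [-11]
S = H·P̄·Hᵀ + R = [107]
K = P̄·Hᵀ·S⁻¹ = [-20/107; -41/107]
x' = x̄ + K·y = [-422/107, -191/107]
P' = (I − K·H)·P̄ = [2596/107 892/107; 892/107 352/107]

x' = [-422/107, -191/107]
P' = [2596/107 892/107; 892/107 352/107]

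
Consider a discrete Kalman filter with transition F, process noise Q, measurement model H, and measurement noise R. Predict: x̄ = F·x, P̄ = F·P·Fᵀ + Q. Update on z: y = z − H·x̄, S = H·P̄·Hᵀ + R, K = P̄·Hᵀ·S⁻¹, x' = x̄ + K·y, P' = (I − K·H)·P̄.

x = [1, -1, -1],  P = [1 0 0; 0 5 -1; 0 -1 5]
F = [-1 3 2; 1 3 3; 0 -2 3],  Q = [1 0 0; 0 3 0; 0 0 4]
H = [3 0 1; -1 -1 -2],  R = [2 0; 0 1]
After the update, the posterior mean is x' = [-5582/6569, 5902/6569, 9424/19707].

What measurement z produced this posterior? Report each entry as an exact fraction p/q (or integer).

x̄ = F·x = [-6, -5, -1]
P̄ = F·P·Fᵀ + Q = [55 59 -5; 59 76 12; -5 12 81]
S = H·P̄·Hᵀ + R = [548 -481; -481 602]
K = P̄·Hᵀ·S⁻¹ = [15432/32845 6656/32845; 12433/32845 1259/32845; -41557/98535 -60866/98535]
x' − x̄ = [33832/6569, 38747/6569, 29131/19707] = K·y
y = (KᵀK)⁻¹·Kᵀ·(x' − x̄) = [17, -14]
z = y + H·x̄ = [17, -14] + [-19, 13] = [-2, -1]

z = [-2, -1]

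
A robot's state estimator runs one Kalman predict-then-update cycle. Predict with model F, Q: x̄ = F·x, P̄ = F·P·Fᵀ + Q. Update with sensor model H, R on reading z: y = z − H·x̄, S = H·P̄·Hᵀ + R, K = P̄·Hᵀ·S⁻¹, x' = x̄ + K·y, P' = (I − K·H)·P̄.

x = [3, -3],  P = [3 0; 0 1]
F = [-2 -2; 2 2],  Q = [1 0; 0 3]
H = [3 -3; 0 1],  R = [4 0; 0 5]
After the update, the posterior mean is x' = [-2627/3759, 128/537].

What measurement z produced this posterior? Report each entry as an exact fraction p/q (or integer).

z = [-3, -1]

x̄ = F·x = [0, 0]
P̄ = F·P·Fᵀ + Q = [17 -16; -16 19]
S = H·P̄·Hᵀ + R = [616 -105; -105 24]
K = P̄·Hᵀ·S⁻¹ = [232/1253 77/537; -25/179 97/537]
x' − x̄ = [-2627/3759, 128/537] = K·y
y = (KᵀK)⁻¹·Kᵀ·(x' − x̄) = [-3, -1]
z = y + H·x̄ = [-3, -1] + [0, 0] = [-3, -1]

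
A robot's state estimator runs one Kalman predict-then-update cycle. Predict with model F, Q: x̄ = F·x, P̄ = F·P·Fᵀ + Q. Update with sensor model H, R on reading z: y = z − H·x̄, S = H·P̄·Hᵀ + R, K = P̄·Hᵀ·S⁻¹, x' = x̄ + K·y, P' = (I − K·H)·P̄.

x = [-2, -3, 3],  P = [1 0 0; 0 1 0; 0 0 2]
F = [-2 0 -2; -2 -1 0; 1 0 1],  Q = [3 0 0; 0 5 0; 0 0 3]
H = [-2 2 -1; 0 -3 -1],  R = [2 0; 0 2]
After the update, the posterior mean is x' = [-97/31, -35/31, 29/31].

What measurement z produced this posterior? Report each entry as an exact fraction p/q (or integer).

z = [3, 3]

x̄ = F·x = [-2, 7, 1]
P̄ = F·P·Fᵀ + Q = [15 4 -6; 4 10 -2; -6 -2 6]
S = H·P̄·Hᵀ + R = [60 -44; -44 86]
K = P̄·Hᵀ·S⁻¹ = [-205/403 -133/403; -7/806 -133/403; 43/806 11/403]
x' − x̄ = [-35/31, -252/31, -2/31] = K·y
y = (KᵀK)⁻¹·Kᵀ·(x' − x̄) = [-14, 25]
z = y + H·x̄ = [-14, 25] + [17, -22] = [3, 3]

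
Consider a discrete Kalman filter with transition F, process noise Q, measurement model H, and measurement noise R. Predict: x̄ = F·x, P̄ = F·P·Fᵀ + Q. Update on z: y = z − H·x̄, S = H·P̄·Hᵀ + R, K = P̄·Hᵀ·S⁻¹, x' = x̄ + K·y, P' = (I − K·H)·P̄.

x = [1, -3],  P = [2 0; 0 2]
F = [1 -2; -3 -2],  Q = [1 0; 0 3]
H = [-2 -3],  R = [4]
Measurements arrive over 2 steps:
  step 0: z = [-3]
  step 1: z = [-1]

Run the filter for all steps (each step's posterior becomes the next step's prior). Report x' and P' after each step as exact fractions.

step 0: x' = [1771/333, -821/333], P' = [2879/333 -1882/333; -1882/333 1376/333]
step 1: x' = [141003/13423, -92541/13423], P' = [1308803/26846 -435931/13423; -435931/13423 296066/13423]

step 0: x̄ = F·x = [7, 3]
step 0: P̄ = F·P·Fᵀ + Q = [11 2; 2 29]
step 0: y = z − H·x̄ = [20]
step 0: S = H·P̄·Hᵀ + R = [333]
step 0: K = P̄·Hᵀ·S⁻¹ = [-28/333; -91/333]
step 0: x' = x̄ + K·y = [1771/333, -821/333]
step 0: P' = (I − K·H)·P̄ = [2879/333 -1882/333; -1882/333 1376/333]
step 1: x̄ = F·x = [3413/333, -3671/333]
step 1: P̄ = F·P·Fᵀ + Q = [16244/333 -10661/333; -10661/333 9830/333]
step 1: y = z − H·x̄ = [-4520/333]
step 1: S = H·P̄·Hᵀ + R = [26846/333]
step 1: K = P̄·Hᵀ·S⁻¹ = [-505/26846; -4084/13423]
step 1: x' = x̄ + K·y = [141003/13423, -92541/13423]
step 1: P' = (I − K·H)·P̄ = [1308803/26846 -435931/13423; -435931/13423 296066/13423]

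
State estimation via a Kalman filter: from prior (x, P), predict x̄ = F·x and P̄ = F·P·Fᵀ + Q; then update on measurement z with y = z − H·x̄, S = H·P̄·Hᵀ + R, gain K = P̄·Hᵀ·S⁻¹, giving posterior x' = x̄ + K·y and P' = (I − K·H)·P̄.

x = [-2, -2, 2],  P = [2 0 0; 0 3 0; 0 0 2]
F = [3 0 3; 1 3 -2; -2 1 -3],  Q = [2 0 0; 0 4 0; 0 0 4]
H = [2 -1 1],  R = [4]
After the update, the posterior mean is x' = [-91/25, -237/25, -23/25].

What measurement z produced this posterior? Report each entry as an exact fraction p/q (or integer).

x̄ = F·x = [0, -12, -4]
P̄ = F·P·Fᵀ + Q = [38 -6 -30; -6 41 17; -30 17 33]
S = H·P̄·Hᵀ + R = [100]
K = P̄·Hᵀ·S⁻¹ = [13/25; -9/25; -11/25]
x' − x̄ = [-91/25, 63/25, 77/25] = K·y
y = (KᵀK)⁻¹·Kᵀ·(x' − x̄) = [-7]
z = y + H·x̄ = [-7] + [8] = [1]

z = [1]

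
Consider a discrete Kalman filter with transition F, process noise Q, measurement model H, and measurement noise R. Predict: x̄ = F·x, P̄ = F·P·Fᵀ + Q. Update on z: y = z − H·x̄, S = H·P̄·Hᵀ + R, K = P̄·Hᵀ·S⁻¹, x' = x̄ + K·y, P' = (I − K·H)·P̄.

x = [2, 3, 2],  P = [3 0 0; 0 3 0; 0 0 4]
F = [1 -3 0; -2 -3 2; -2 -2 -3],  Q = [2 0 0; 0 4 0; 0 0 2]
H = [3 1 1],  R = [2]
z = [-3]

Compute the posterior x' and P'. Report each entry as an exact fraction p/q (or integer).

x̄ = F·x = [-7, -9, -16]
P̄ = F·P·Fᵀ + Q = [32 21 12; 21 59 6; 12 6 62]
y = z − H·x̄ = [43]
S = H·P̄·Hᵀ + R = [621]
K = P̄·Hᵀ·S⁻¹ = [43/207; 128/621; 104/621]
x' = x̄ + K·y = [400/207, -85/621, -5464/621]
P' = (I − K·H)·P̄ = [359/69 -1157/207 -1988/207; -1157/207 20255/621 -9586/621; -1988/207 -9586/621 27686/621]

x' = [400/207, -85/621, -5464/621]
P' = [359/69 -1157/207 -1988/207; -1157/207 20255/621 -9586/621; -1988/207 -9586/621 27686/621]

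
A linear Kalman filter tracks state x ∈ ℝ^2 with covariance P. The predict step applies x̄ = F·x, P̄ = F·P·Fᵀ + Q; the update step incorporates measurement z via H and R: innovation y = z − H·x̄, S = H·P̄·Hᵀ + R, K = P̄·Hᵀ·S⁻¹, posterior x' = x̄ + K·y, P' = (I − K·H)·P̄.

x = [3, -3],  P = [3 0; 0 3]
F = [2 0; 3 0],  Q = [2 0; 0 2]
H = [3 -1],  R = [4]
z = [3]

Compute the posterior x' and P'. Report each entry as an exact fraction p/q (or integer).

x' = [54/17, 103/17]
P' = [46/17 106/17; 106/17 854/51]

x̄ = F·x = [6, 9]
P̄ = F·P·Fᵀ + Q = [14 18; 18 29]
y = z − H·x̄ = [-6]
S = H·P̄·Hᵀ + R = [51]
K = P̄·Hᵀ·S⁻¹ = [8/17; 25/51]
x' = x̄ + K·y = [54/17, 103/17]
P' = (I − K·H)·P̄ = [46/17 106/17; 106/17 854/51]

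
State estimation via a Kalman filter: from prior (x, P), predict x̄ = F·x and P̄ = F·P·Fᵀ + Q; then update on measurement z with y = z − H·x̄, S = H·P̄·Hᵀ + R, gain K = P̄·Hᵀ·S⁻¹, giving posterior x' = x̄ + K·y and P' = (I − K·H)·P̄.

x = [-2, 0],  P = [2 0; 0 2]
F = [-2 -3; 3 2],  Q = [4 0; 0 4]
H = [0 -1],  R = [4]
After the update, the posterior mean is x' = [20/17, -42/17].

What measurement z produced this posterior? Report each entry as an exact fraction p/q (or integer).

x̄ = F·x = [4, -6]
P̄ = F·P·Fᵀ + Q = [30 -24; -24 30]
S = H·P̄·Hᵀ + R = [34]
K = P̄·Hᵀ·S⁻¹ = [12/17; -15/17]
x' − x̄ = [-48/17, 60/17] = K·y
y = (KᵀK)⁻¹·Kᵀ·(x' − x̄) = [-4]
z = y + H·x̄ = [-4] + [6] = [2]

z = [2]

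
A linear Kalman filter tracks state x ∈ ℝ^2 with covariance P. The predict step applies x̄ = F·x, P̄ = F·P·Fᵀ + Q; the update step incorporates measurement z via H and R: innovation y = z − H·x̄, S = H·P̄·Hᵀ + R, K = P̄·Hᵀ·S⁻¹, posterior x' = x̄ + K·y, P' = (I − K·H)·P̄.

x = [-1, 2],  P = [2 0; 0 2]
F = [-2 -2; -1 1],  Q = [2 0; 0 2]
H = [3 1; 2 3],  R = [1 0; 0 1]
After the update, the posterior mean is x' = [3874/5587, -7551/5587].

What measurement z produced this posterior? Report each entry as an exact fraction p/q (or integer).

z = [1, -3]

x̄ = F·x = [-2, 3]
P̄ = F·P·Fᵀ + Q = [18 0; 0 6]
S = H·P̄·Hᵀ + R = [169 126; 126 127]
K = P̄·Hᵀ·S⁻¹ = [2322/5587 -720/5587; -1506/5587 2286/5587]
x' − x̄ = [15048/5587, -24312/5587] = K·y
y = (KᵀK)⁻¹·Kᵀ·(x' − x̄) = [4, -8]
z = y + H·x̄ = [4, -8] + [-3, 5] = [1, -3]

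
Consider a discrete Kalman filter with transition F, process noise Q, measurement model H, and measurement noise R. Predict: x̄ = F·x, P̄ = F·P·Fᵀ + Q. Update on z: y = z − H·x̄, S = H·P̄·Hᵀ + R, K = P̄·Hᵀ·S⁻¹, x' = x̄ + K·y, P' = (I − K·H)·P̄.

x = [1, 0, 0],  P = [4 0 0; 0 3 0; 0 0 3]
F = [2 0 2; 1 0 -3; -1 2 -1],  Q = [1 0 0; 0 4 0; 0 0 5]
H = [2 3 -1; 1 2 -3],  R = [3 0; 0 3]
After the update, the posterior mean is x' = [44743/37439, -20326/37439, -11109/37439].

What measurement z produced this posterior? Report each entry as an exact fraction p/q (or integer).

x̄ = F·x = [2, 1, -1]
P̄ = F·P·Fᵀ + Q = [29 -10 -14; -10 35 5; -14 5 24]
S = H·P̄·Hᵀ + R = [364 313; 313 372]
K = P̄·Hᵀ·S⁻¹ = [-339/37439 5418/37439; 15675/37439 -8660/37439; 10024/37439 -16083/37439]
x' − x̄ = [-30135/37439, -57765/37439, 26330/37439] = K·y
y = (KᵀK)⁻¹·Kᵀ·(x' − x̄) = [-7, -6]
z = y + H·x̄ = [-7, -6] + [8, 7] = [1, 1]

z = [1, 1]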